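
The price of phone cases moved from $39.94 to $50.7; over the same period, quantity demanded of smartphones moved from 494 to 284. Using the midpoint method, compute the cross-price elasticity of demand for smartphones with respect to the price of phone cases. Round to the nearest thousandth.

%ΔQ_x = (284 − 494)/[(494+284)/2] = -210/389 ≈ -0.5398.
%ΔP_y = (50.7 − 39.94)/[(39.94+50.7)/2] ≈ 0.2374.
E_xy = -0.5398/0.2374 ≈ -2.274.
E_xy < 0, so smartphones and phone cases are complements.

-2.274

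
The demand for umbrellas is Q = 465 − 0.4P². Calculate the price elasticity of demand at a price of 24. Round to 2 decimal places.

-1.96

At P = 24, Q = 234.6.
dQ/dP = −2·0.4·P = −19.2.
Point elasticity E = (dQ/dP)·(P/Q) = -19.2 × 24/234.6 ≈ -1.96.
|E| > 1, so demand is elastic at this price.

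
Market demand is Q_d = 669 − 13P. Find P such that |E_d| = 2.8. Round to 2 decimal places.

37.92

Set −bP/(a − bP) = −2.8 ⇒ bP = 2.8(a − bP) ⇒ bP(1+2.8) = 2.8·a.
P = 2.8·669/(13·3.8) ≈ 37.92.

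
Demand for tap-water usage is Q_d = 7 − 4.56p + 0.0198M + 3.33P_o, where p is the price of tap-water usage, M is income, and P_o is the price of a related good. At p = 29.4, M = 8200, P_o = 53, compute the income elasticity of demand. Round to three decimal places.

Q_d = 7 − 4.56(29.4) + 0.0198(8200) + 3.33(53) = 7 − 134.064 + 162.36 + 176.49 = 211.786.
∂Q_d/∂M = +0.0198, so E_I = 0.0198·(8200/211.786) ≈ 0.767.
E_I ∈ (0,1): normal good (necessity).

0.767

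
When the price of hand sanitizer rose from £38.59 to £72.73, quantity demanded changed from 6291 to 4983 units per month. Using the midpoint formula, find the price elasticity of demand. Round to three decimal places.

%ΔQ = (4983 − 6291)/[(6291 + 4983)/2] = -1308/5637 ≈ -0.2320.
%ΔP = (72.73 − 38.59)/[(38.59 + 72.73)/2] = 34.14/55.66 ≈ 0.6134.
Arc elasticity E = %ΔQ/%ΔP ≈ -0.2320/0.6134 ≈ -0.378.
|E| < 1: demand is inelastic over this range.

-0.378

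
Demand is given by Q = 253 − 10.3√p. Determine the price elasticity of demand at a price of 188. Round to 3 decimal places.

At p = 188, Q = 111.7735.
dQ/dp = −10.3/(2√p) = −10.3/(2·13.7113).
Point elasticity E = (dQ/dp)·(p/Q) = -0.3756 × 188/111.7735 ≈ -0.632.
|E| < 1, so demand is inelastic at this price.

-0.632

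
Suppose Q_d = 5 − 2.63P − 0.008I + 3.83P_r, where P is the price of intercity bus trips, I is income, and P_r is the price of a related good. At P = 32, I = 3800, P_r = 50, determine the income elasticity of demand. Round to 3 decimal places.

Q_d = 5 − 2.63(32) − 0.008(3800) + 3.83(50) = 5 − 84.16 − 30.4 + 191.5 = 81.94.
∂Q_d/∂I = −0.008, so E_I = -0.008·(3800/81.94) ≈ -0.371.
E_I < 0: inferior good.

-0.371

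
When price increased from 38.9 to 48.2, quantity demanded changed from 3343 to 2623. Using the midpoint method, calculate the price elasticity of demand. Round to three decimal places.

%Δq = (2623 − 3343)/[(3343 + 2623)/2] = -720/2983 ≈ -0.2414.
%Δp = (48.2 − 38.9)/[(38.9 + 48.2)/2] = 9.3/43.55 ≈ 0.2135.
Arc elasticity E = %Δq/%Δp ≈ -0.2414/0.2135 ≈ -1.130.
|E| > 1: demand is elastic over this range.

-1.130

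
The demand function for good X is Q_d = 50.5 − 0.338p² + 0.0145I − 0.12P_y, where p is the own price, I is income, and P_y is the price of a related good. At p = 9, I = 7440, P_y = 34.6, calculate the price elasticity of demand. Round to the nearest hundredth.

-0.43

Substituting, Q_d = 50.5 − 0.338(9)² + 0.0145(7440) − 0.12(34.6) = 50.5 − 27.378 + 107.88 − 4.152 = 126.85.
∂Q_d/∂p = −2·0.338·p = -6.084, so E_p = -6.084·(9/126.85) ≈ -0.43.
|E_p| < 1: demand is inelastic.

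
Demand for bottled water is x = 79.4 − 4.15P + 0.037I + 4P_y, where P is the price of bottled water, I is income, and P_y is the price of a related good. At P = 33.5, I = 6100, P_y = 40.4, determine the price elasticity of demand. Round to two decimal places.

x = 79.4 − 4.15(33.5) + 0.037(6100) + 4(40.4) = 79.4 − 139.025 + 225.7 + 161.6 = 327.675.
∂x/∂P = −4.15, so E_p = (−4.15)·(33.5/327.675) ≈ -0.42.
|E_p| < 1: demand is inelastic.

-0.42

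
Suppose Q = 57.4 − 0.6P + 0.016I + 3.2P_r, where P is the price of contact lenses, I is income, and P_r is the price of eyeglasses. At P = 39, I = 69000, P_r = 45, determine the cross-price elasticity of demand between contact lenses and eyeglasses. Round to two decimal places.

Q = 57.4 − 0.6(39) + 0.016(69000) + 3.2(45) = 57.4 − 23.4 + 1104 + 144 = 1282.
∂Q/∂P_r = +3.2, so E_xy = 3.2·(45/1282) ≈ 0.11.
E_xy > 0: the goods are substitutes.

0.11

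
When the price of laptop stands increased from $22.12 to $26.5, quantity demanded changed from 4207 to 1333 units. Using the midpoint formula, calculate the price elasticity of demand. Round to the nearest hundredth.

-5.76

%ΔQ = (1333 − 4207)/[(4207 + 1333)/2] = -2874/2770 ≈ -1.0375.
%Δp = (26.5 − 22.12)/[(22.12 + 26.5)/2] = 4.38/24.31 ≈ 0.1802.
Arc elasticity E = %ΔQ/%Δp ≈ -1.0375/0.1802 ≈ -5.76.
|E| > 1: demand is elastic over this range.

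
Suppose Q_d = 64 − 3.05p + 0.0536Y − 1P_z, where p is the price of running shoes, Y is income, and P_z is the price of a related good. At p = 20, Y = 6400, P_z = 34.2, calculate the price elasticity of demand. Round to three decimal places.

-0.196

At the given point, Q_d = 64 − 3.05(20) + 0.0536(6400) − 1(34.2) = 64 − 61 + 343.04 − 34.2 = 311.84.
∂Q_d/∂p = −3.05, so E_p = (−3.05)·(20/311.84) ≈ -0.196.
|E_p| < 1: demand is inelastic.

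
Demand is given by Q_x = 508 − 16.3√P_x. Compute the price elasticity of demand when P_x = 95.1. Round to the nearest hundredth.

At P_x = 95.1, Q_x = 349.0437.
dQ_x/dP_x = −16.3/(2√P_x) = −16.3/(2·9.7519).
Point elasticity E = (dQ_x/dP_x)·(P_x/Q_x) = -0.8357 × 95.1/349.0437 ≈ -0.23.
|E| < 1, so demand is inelastic at this price.

-0.23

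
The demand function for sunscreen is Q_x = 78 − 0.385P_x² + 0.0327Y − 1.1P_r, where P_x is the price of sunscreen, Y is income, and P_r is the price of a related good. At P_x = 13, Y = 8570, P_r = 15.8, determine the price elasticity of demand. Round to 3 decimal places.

-0.472

Substituting, Q_x = 78 − 0.385(13)² + 0.0327(8570) − 1.1(15.8) = 78 − 65.065 + 280.239 − 17.38 = 275.794.
∂Q_x/∂P_x = −2·0.385·P_x = -10.01, so E_p = -10.01·(13/275.794) ≈ -0.472.
|E_p| < 1: demand is inelastic.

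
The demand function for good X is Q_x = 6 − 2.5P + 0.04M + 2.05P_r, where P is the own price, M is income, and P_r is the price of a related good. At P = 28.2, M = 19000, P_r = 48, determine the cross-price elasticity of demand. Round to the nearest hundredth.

0.12

Substituting, Q_x = 6 − 2.5(28.2) + 0.04(19000) + 2.05(48) = 6 − 70.5 + 760 + 98.4 = 793.9.
∂Q_x/∂P_r = +2.05, so E_xy = 2.05·(48/793.9) ≈ 0.12.
E_xy > 0: the goods are substitutes.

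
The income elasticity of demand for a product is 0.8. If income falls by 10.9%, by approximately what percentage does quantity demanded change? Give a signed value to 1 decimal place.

%ΔQ ≈ E × %ΔI = (0.8) × (-10.9%) ≈ -8.7%.

-8.7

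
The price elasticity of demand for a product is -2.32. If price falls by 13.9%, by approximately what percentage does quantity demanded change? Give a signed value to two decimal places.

%ΔQ ≈ E × %ΔP = (-2.32) × (-13.9%) ≈ 32.25%.

32.25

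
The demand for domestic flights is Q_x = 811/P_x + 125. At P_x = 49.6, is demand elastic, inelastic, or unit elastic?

inelastic

At P_x = 49.6, Q_x = 141.3508.
dQ_x/dP_x = −811/P_x² = −0.3297.
Point elasticity E = (dQ_x/dP_x)·(P_x/Q_x) = -0.3297 × 49.6/141.3508 ≈ -0.116.
|E| ≈ 0.116 < 1, so demand is inelastic.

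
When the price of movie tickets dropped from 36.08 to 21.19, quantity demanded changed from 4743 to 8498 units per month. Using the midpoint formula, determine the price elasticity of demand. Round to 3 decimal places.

%Δq = (8498 − 4743)/[(4743 + 8498)/2] = 3755/6620.5 ≈ 0.5672.
%Δp = (21.19 − 36.08)/[(36.08 + 21.19)/2] = -14.89/28.635 ≈ -0.5200.
Arc elasticity E = %Δq/%Δp ≈ 0.5672/-0.5200 ≈ -1.091.
|E| > 1: demand is elastic over this range.

-1.091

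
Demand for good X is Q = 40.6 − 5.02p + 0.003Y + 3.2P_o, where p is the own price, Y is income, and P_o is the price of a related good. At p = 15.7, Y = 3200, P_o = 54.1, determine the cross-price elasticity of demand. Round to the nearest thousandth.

1.198

Substituting, Q = 40.6 − 5.02(15.7) + 0.003(3200) + 3.2(54.1) = 40.6 − 78.814 + 9.6 + 173.12 = 144.506.
∂Q/∂P_o = +3.2, so E_xy = 3.2·(54.1/144.506) ≈ 1.198.
E_xy > 0: the goods are substitutes.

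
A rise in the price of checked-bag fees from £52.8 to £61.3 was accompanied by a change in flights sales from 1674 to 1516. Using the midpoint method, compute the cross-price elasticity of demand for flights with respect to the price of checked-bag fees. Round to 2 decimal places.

%ΔQ_x = (1516 − 1674)/[(1674+1516)/2] = -158/1595 ≈ -0.0991.
%ΔP_y = (61.3 − 52.8)/[(52.8+61.3)/2] ≈ 0.1490.
E_xy = -0.0991/0.1490 ≈ -0.66.
E_xy < 0, so flights and checked-bag fees are complements.

-0.66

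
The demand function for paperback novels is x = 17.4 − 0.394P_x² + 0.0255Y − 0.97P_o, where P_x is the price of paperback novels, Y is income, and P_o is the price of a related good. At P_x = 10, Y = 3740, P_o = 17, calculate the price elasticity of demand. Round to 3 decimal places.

-1.385

x = 17.4 − 0.394(10)² + 0.0255(3740) − 0.97(17) = 17.4 − 39.4 + 95.37 − 16.49 = 56.88.
∂x/∂P_x = −2·0.394·P_x = -7.88, so E_p = -7.88·(10/56.88) ≈ -1.385.
|E_p| > 1: demand is elastic.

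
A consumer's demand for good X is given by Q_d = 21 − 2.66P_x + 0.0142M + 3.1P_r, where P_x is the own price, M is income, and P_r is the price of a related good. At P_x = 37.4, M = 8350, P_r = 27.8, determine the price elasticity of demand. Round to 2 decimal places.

Substituting, Q_d = 21 − 2.66(37.4) + 0.0142(8350) + 3.1(27.8) = 21 − 99.484 + 118.57 + 86.18 = 126.266.
∂Q_d/∂P_x = −2.66, so E_p = (−2.66)·(37.4/126.266) ≈ -0.79.
|E_p| < 1: demand is inelastic.

-0.79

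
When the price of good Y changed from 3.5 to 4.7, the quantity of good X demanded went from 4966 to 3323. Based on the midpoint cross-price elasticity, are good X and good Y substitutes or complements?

%ΔQ_x = (3323 − 4966)/[(4966+3323)/2] = -1643/4144.5 ≈ -0.3964.
%ΔP_y = (4.7 − 3.5)/[(3.5+4.7)/2] ≈ 0.2927.
E_xy = -0.3964/0.2927 ≈ -1.354.
E_xy < 0, so the goods are complements.

complements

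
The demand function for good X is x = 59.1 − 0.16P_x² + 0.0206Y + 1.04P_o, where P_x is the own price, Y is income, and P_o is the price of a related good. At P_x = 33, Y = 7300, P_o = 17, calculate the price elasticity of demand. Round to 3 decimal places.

First evaluate x: 59.1 − 0.16(33)² + 0.0206(7300) + 1.04(17) = 59.1 − 174.24 + 150.38 + 17.68 = 52.92.
∂x/∂P_x = −2·0.16·P_x = -10.56, so E_p = -10.56·(33/52.92) ≈ -6.585.
|E_p| > 1: demand is elastic.

-6.585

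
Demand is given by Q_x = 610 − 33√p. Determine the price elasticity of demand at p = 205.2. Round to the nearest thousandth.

-1.722

At p = 205.2, Q_x = 137.2815.
dQ_x/dp = −33/(2√p) = −33/(2·14.3248).
Point elasticity E = (dQ_x/dp)·(p/Q_x) = -1.1518 × 205.2/137.2815 ≈ -1.722.
|E| > 1, so demand is elastic at this price.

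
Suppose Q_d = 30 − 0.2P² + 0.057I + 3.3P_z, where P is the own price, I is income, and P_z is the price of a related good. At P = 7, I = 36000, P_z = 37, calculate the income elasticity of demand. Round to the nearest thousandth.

0.935

At the given point, Q_d = 30 − 0.2(7)² + 0.057(36000) + 3.3(37) = 30 − 9.8 + 2052 + 122.1 = 2194.3.
∂Q_d/∂I = +0.057, so E_I = 0.057·(36000/2194.3) ≈ 0.935.
E_I ∈ (0,1): normal good (necessity).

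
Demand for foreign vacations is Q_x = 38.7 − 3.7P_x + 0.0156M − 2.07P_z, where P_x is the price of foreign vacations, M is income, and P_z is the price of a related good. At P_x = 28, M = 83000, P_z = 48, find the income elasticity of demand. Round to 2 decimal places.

1.15

Q_x = 38.7 − 3.7(28) + 0.0156(83000) − 2.07(48) = 38.7 − 103.6 + 1294.8 − 99.36 = 1130.54.
∂Q_x/∂M = +0.0156, so E_I = 0.0156·(83000/1130.54) ≈ 1.15.
E_I > 1: normal good (luxury).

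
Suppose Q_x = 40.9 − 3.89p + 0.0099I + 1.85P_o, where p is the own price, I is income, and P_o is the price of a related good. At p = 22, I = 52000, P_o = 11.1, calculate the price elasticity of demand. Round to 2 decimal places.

-0.17

Evaluating quantity at (p, I, P_o) gives Q_x = 40.9 − 3.89(22) + 0.0099(52000) + 1.85(11.1) = 40.9 − 85.58 + 514.8 + 20.535 = 490.655.
∂Q_x/∂p = −3.89, so E_p = (−3.89)·(22/490.655) ≈ -0.17.
|E_p| < 1: demand is inelastic.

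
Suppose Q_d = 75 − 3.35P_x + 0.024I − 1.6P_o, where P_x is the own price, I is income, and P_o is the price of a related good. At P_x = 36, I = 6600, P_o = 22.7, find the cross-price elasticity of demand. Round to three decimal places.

At the given point, Q_d = 75 − 3.35(36) + 0.024(6600) − 1.6(22.7) = 75 − 120.6 + 158.4 − 36.32 = 76.48.
∂Q_d/∂P_o = −1.6, so E_xy = -1.6·(22.7/76.48) ≈ -0.475.
E_xy < 0: the goods are complements.

-0.475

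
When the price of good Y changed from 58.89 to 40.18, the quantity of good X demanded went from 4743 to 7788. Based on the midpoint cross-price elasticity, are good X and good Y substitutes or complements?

%ΔQ_x = (7788 − 4743)/[(4743+7788)/2] = 3045/6265.5 ≈ 0.4860.
%ΔP_y = (40.18 − 58.89)/[(58.89+40.18)/2] ≈ -0.3777.
E_xy = 0.4860/-0.3777 ≈ -1.287.
E_xy < 0, so the goods are complements.

complements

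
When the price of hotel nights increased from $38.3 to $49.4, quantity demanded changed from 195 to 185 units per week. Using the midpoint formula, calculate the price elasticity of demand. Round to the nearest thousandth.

-0.208

%Δq = (185 − 195)/[(195 + 185)/2] = -10/190 ≈ -0.0526.
%Δp = (49.4 − 38.3)/[(38.3 + 49.4)/2] = 11.1/43.85 ≈ 0.2531.
Arc elasticity E = %Δq/%Δp ≈ -0.0526/0.2531 ≈ -0.208.
|E| < 1: demand is inelastic over this range.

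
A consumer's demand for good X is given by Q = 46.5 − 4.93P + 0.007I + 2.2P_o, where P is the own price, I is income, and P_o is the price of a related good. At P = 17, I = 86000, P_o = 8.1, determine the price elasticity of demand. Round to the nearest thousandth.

First evaluate Q: 46.5 − 4.93(17) + 0.007(86000) + 2.2(8.1) = 46.5 − 83.81 + 602 + 17.82 = 582.51.
∂Q/∂P = −4.93, so E_p = (−4.93)·(17/582.51) ≈ -0.144.
|E_p| < 1: demand is inelastic.

-0.144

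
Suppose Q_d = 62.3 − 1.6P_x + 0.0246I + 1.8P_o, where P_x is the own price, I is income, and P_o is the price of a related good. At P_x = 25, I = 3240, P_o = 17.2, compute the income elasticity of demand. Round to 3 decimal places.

0.599

Q_d = 62.3 − 1.6(25) + 0.0246(3240) + 1.8(17.2) = 62.3 − 40 + 79.704 + 30.96 = 132.964.
∂Q_d/∂I = +0.0246, so E_I = 0.0246·(3240/132.964) ≈ 0.599.
E_I ∈ (0,1): normal good (necessity).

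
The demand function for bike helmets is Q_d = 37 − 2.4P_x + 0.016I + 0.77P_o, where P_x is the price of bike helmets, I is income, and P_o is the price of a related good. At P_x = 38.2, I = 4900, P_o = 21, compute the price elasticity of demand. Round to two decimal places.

-2.30

Q_d = 37 − 2.4(38.2) + 0.016(4900) + 0.77(21) = 37 − 91.68 + 78.4 + 16.17 = 39.89.
∂Q_d/∂P_x = −2.4, so E_p = (−2.4)·(38.2/39.89) ≈ -2.30.
|E_p| > 1: demand is elastic.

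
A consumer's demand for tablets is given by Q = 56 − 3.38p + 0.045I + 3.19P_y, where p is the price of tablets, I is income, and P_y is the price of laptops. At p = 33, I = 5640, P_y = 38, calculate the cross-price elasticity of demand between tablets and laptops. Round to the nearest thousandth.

First evaluate Q: 56 − 3.38(33) + 0.045(5640) + 3.19(38) = 56 − 111.54 + 253.8 + 121.22 = 319.48.
∂Q/∂P_y = +3.19, so E_xy = 3.19·(38/319.48) ≈ 0.379.
E_xy > 0: the goods are substitutes.

0.379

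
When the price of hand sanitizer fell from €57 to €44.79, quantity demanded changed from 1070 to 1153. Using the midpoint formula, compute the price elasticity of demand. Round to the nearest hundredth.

%ΔQ = (1153 − 1070)/[(1070 + 1153)/2] = 83/1111.5 ≈ 0.0747.
%Δp = (44.79 − 57)/[(57 + 44.79)/2] = -12.21/50.895 ≈ -0.2399.
Arc elasticity E = %ΔQ/%Δp ≈ 0.0747/-0.2399 ≈ -0.31.
|E| < 1: demand is inelastic over this range.

-0.31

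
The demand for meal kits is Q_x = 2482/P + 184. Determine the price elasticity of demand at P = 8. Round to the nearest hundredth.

At P = 8, Q_x = 494.25.
dQ_x/dP = −2482/P² = −38.7812.
Point elasticity E = (dQ_x/dP)·(P/Q_x) = -38.7813 × 8/494.25 ≈ -0.63.
|E| < 1, so demand is inelastic at this price.

-0.63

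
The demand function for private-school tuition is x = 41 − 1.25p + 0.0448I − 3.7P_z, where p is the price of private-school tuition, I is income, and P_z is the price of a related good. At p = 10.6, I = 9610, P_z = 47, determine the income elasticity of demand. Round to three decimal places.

At the given point, x = 41 − 1.25(10.6) + 0.0448(9610) − 3.7(47) = 41 − 13.25 + 430.528 − 173.9 = 284.378.
∂x/∂I = +0.0448, so E_I = 0.0448·(9610/284.378) ≈ 1.514.
E_I > 1: normal good (luxury).

1.514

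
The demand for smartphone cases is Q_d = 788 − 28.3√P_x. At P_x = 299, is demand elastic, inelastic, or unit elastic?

At P_x = 299, Q_d = 298.6473.
dQ_d/dP_x = −28.3/(2√P_x) = −28.3/(2·17.2916).
Point elasticity E = (dQ_d/dP_x)·(P_x/Q_d) = -0.8183 × 299/298.6473 ≈ -0.819.
|E| ≈ 0.819 < 1, so demand is inelastic.

inelastic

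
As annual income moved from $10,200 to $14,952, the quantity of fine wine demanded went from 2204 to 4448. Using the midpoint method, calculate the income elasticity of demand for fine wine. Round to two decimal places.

1.79

%ΔQ = (4448 − 2204)/[(2204+4448)/2] = 2244/3326 ≈ 0.6747.
%ΔI = (14,952 − 10,200)/[(10,200+14,952)/2] = 4752/12576 ≈ 0.3779.
E_I = %ΔQ/%ΔI ≈ 1.79.
E_I > 1: normal good (luxury).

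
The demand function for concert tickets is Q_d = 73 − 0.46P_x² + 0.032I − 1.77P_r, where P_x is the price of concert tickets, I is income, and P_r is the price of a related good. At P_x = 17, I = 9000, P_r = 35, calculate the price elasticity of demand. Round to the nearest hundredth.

-1.60

At the given point, Q_d = 73 − 0.46(17)² + 0.032(9000) − 1.77(35) = 73 − 132.94 + 288 − 61.95 = 166.11.
∂Q_d/∂P_x = −2·0.46·P_x = -15.64, so E_p = -15.64·(17/166.11) ≈ -1.60.
|E_p| > 1: demand is elastic.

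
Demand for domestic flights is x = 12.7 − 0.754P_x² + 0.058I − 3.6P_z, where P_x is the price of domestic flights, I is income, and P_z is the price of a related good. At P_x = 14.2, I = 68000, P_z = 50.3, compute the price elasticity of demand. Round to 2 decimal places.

-0.08

Evaluating quantity at (P_x, I, P_z) gives x = 12.7 − 0.754(14.2)² + 0.058(68000) − 3.6(50.3) = 12.7 − 152.0366 + 3944 − 181.08 = 3623.5834.
∂x/∂P_x = −2·0.754·P_x = -21.4136, so E_p = -21.4136·(14.2/3623.5834) ≈ -0.08.
|E_p| < 1: demand is inelastic.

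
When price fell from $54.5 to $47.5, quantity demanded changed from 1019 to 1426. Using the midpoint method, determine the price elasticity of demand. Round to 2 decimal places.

%Δq = (1426 − 1019)/[(1019 + 1426)/2] = 407/1222.5 ≈ 0.3329.
%Δp = (47.5 − 54.5)/[(54.5 + 47.5)/2] = -7/51 ≈ -0.1373.
Arc elasticity E = %Δq/%Δp ≈ 0.3329/-0.1373 ≈ -2.43.
|E| > 1: demand is elastic over this range.

-2.43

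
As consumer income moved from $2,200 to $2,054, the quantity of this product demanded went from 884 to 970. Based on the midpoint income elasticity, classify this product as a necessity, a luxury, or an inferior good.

%ΔQ = (970 − 884)/[(884+970)/2] = 86/927 ≈ 0.0928.
%ΔM = (2,054 − 2,200)/[(2,200+2,054)/2] = -146/2127 ≈ -0.0686.
E_I = %ΔQ/%ΔM ≈ -1.352.
E_I < 0: inferior good.

inferior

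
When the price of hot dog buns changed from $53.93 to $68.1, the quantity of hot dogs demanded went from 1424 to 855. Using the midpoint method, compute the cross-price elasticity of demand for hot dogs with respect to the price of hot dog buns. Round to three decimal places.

-2.150

%ΔQ_x = (855 − 1424)/[(1424+855)/2] = -569/1139.5 ≈ -0.4993.
%ΔP_y = (68.1 − 53.93)/[(53.93+68.1)/2] ≈ 0.2322.
E_xy = -0.4993/0.2322 ≈ -2.150.
E_xy < 0, so hot dogs and hot dog buns are complements.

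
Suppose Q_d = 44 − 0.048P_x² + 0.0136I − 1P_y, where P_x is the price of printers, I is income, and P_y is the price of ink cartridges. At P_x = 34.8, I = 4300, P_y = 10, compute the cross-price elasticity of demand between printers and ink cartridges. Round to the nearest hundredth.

-0.29

Substituting, Q_d = 44 − 0.048(34.8)² + 0.0136(4300) − 1(10) = 44 − 58.1299 + 58.48 − 10 = 34.3501.
∂Q_d/∂P_y = −1, so E_xy = -1·(10/34.3501) ≈ -0.29.
E_xy < 0: the goods are complements.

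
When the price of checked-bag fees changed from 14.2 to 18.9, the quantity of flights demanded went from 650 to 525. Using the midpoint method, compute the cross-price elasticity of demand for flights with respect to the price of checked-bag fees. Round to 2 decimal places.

%ΔQ_x = (525 − 650)/[(650+525)/2] = -125/587.5 ≈ -0.2128.
%ΔP_y = (18.9 − 14.2)/[(14.2+18.9)/2] ≈ 0.2840.
E_xy = -0.2128/0.2840 ≈ -0.75.
E_xy < 0, so flights and checked-bag fees are complements.

-0.75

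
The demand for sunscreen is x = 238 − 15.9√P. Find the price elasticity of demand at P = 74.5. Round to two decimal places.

At P = 74.5, x = 100.7617.
dx/dP = −15.9/(2√P) = −15.9/(2·8.6313).
Point elasticity E = (dx/dP)·(P/x) = -0.9211 × 74.5/100.7617 ≈ -0.68.
|E| < 1, so demand is inelastic at this price.

-0.68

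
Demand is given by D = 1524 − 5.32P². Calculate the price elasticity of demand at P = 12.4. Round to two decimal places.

-2.32

At P = 12.4, D = 705.9968.
dD/dP = −2·5.32·P = −131.936.
Point elasticity E = (dD/dP)·(P/D) = -131.936 × 12.4/705.9968 ≈ -2.32.
|E| > 1, so demand is elastic at this price.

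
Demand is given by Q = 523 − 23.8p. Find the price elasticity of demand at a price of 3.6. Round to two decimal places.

At p = 3.6, Q = 437.32.
dQ/dp = −23.8.
Point elasticity E = (dQ/dp)·(p/Q) = -23.8 × 3.6/437.32 ≈ -0.20.
|E| < 1, so demand is inelastic at this price.

-0.20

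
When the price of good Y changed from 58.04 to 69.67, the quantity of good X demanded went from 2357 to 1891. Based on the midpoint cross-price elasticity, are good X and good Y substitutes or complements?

complements

%ΔQ_x = (1891 − 2357)/[(2357+1891)/2] = -466/2124 ≈ -0.2194.
%ΔP_y = (69.67 − 58.04)/[(58.04+69.67)/2] ≈ 0.1821.
E_xy = -0.2194/0.1821 ≈ -1.205.
E_xy < 0, so the goods are complements.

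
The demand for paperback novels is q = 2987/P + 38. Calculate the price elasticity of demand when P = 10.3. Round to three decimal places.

At P = 10.3, q = 328.
dq/dP = −2987/P² = −28.1553.
Point elasticity E = (dq/dP)·(P/q) = -28.1553 × 10.3/328 ≈ -0.884.
|E| < 1, so demand is inelastic at this price.

-0.884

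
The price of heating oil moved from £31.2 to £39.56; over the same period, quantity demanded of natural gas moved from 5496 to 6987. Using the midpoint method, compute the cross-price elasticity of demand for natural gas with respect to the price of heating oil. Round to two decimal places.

1.01

%ΔQ_x = (6987 − 5496)/[(5496+6987)/2] = 1491/6241.5 ≈ 0.2389.
%ΔP_y = (39.56 − 31.2)/[(31.2+39.56)/2] ≈ 0.2363.
E_xy = 0.2389/0.2363 ≈ 1.01.
E_xy > 0, so natural gas and heating oil are substitutes.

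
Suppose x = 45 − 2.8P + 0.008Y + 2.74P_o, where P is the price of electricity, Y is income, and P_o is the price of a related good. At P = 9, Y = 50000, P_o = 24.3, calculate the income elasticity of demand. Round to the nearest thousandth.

0.822

Evaluating quantity at (P, Y, P_o) gives x = 45 − 2.8(9) + 0.008(50000) + 2.74(24.3) = 45 − 25.2 + 400 + 66.582 = 486.382.
∂x/∂Y = +0.008, so E_I = 0.008·(50000/486.382) ≈ 0.822.
E_I ∈ (0,1): normal good (necessity).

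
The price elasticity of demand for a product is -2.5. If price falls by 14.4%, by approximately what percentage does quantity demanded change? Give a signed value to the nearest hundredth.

36.00

%ΔQ ≈ E × %ΔP = (-2.5) × (-14.4%) = 36.00%.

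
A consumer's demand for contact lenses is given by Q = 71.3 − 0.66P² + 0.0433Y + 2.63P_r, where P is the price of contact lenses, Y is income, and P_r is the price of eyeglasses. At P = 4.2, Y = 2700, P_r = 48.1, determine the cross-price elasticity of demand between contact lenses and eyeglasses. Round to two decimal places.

Q = 71.3 − 0.66(4.2)² + 0.0433(2700) + 2.63(48.1) = 71.3 − 11.6424 + 116.91 + 126.503 = 303.0706.
∂Q/∂P_r = +2.63, so E_xy = 2.63·(48.1/303.0706) ≈ 0.42.
E_xy > 0: the goods are substitutes.

0.42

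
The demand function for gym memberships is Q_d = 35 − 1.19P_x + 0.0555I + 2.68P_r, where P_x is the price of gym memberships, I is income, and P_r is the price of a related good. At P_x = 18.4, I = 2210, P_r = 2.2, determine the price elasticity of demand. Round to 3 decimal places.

Substituting, Q_d = 35 − 1.19(18.4) + 0.0555(2210) + 2.68(2.2) = 35 − 21.896 + 122.655 + 5.896 = 141.655.
∂Q_d/∂P_x = −1.19, so E_p = (−1.19)·(18.4/141.655) ≈ -0.155.
|E_p| < 1: demand is inelastic.

-0.155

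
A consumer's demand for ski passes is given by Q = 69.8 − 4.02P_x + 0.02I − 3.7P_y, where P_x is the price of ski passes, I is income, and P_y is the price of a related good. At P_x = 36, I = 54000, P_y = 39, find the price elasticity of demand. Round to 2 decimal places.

First evaluate Q: 69.8 − 4.02(36) + 0.02(54000) − 3.7(39) = 69.8 − 144.72 + 1080 − 144.3 = 860.78.
∂Q/∂P_x = −4.02, so E_p = (−4.02)·(36/860.78) ≈ -0.17.
|E_p| < 1: demand is inelastic.

-0.17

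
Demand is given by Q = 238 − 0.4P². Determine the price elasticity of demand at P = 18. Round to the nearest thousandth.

-2.391

At P = 18, Q = 108.4.
dQ/dP = −2·0.4·P = −14.4.
Point elasticity E = (dQ/dP)·(P/Q) = -14.4 × 18/108.4 ≈ -2.391.
|E| > 1, so demand is elastic at this price.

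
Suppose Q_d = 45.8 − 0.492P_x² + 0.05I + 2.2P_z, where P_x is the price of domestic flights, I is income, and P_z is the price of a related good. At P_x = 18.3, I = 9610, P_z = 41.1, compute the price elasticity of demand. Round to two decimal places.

First evaluate Q_d: 45.8 − 0.492(18.3)² + 0.05(9610) + 2.2(41.1) = 45.8 − 164.7659 + 480.5 + 90.42 = 451.9541.
∂Q_d/∂P_x = −2·0.492·P_x = -18.0072, so E_p = -18.0072·(18.3/451.9541) ≈ -0.73.
|E_p| < 1: demand is inelastic.

-0.73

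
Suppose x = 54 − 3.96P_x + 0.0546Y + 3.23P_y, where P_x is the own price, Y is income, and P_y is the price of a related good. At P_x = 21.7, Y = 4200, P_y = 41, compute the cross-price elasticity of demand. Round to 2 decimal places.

0.40

Evaluating quantity at (P_x, Y, P_y) gives x = 54 − 3.96(21.7) + 0.0546(4200) + 3.23(41) = 54 − 85.932 + 229.32 + 132.43 = 329.818.
∂x/∂P_y = +3.23, so E_xy = 3.23·(41/329.818) ≈ 0.40.
E_xy > 0: the goods are substitutes.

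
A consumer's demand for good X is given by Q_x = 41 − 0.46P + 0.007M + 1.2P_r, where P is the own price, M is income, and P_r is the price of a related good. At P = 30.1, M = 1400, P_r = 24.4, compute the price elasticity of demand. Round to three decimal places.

-0.209

At the given point, Q_x = 41 − 0.46(30.1) + 0.007(1400) + 1.2(24.4) = 41 − 13.846 + 9.8 + 29.28 = 66.234.
∂Q_x/∂P = −0.46, so E_p = (−0.46)·(30.1/66.234) ≈ -0.209.
|E_p| < 1: demand is inelastic.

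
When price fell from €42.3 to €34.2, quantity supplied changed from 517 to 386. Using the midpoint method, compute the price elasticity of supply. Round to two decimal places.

1.37

%Δq = (386 − 517)/[(517 + 386)/2] = -131/451.5 ≈ -0.2901.
%ΔP = (34.2 − 42.3)/[(42.3 + 34.2)/2] = -8.1/38.25 ≈ -0.2118.
Arc elasticity E = %Δq/%ΔP ≈ -0.2901/-0.2118 ≈ 1.37.
|E| > 1: supply is elastic over this range.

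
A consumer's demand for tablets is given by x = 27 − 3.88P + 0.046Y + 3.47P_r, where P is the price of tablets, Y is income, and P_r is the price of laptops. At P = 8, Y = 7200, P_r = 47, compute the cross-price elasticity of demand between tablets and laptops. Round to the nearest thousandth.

0.333

First evaluate x: 27 − 3.88(8) + 0.046(7200) + 3.47(47) = 27 − 31.04 + 331.2 + 163.09 = 490.25.
∂x/∂P_r = +3.47, so E_xy = 3.47·(47/490.25) ≈ 0.333.
E_xy > 0: the goods are substitutes.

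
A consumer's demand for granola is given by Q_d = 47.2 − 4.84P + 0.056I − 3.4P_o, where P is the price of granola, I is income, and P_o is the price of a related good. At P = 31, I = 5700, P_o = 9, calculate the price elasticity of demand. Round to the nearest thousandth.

Q_d = 47.2 − 4.84(31) + 0.056(5700) − 3.4(9) = 47.2 − 150.04 + 319.2 − 30.6 = 185.76.
∂Q_d/∂P = −4.84, so E_p = (−4.84)·(31/185.76) ≈ -0.808.
|E_p| < 1: demand is inelastic.

-0.808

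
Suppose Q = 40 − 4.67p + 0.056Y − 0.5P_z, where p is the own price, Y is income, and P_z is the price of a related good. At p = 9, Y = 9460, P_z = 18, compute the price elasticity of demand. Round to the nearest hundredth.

-0.08

Q = 40 − 4.67(9) + 0.056(9460) − 0.5(18) = 40 − 42.03 + 529.76 − 9 = 518.73.
∂Q/∂p = −4.67, so E_p = (−4.67)·(9/518.73) ≈ -0.08.
|E_p| < 1: demand is inelastic.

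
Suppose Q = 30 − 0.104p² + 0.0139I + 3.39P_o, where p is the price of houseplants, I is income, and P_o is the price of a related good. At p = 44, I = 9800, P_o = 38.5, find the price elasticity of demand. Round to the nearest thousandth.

-4.221

First evaluate Q: 30 − 0.104(44)² + 0.0139(9800) + 3.39(38.5) = 30 − 201.344 + 136.22 + 130.515 = 95.391.
∂Q/∂p = −2·0.104·p = -9.152, so E_p = -9.152·(44/95.391) ≈ -4.221.
|E_p| > 1: demand is elastic.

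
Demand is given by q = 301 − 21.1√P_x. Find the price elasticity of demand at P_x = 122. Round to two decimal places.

-1.72

At P_x = 122, q = 67.9429.
dq/dP_x = −21.1/(2√P_x) = −21.1/(2·11.0454).
Point elasticity E = (dq/dP_x)·(P_x/q) = -0.9552 × 122/67.9429 ≈ -1.72.
|E| > 1, so demand is elastic at this price.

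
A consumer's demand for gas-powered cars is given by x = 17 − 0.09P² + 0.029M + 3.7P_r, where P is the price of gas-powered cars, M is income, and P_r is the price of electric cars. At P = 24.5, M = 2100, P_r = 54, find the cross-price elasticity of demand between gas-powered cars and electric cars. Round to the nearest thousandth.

0.893

First evaluate x: 17 − 0.09(24.5)² + 0.029(2100) + 3.7(54) = 17 − 54.0225 + 60.9 + 199.8 = 223.6775.
∂x/∂P_r = +3.7, so E_xy = 3.7·(54/223.6775) ≈ 0.893.
E_xy > 0: the goods are substitutes.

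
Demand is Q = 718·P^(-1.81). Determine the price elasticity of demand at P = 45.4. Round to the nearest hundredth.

-1.81

For a Cobb–Douglas (constant-elasticity) form Q = A·P^α·…, the elasticity with respect to P equals the exponent α at every point.
Here the exponent on P is -1.81, so the price elasticity of demand is -1.81.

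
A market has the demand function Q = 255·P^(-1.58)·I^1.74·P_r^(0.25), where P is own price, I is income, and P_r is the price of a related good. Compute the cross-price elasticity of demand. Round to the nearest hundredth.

0.25

For a Cobb–Douglas (constant-elasticity) form Q = A·P_r^α·…, the elasticity with respect to P_r equals the exponent α at every point.
Here the exponent on P_r is 0.25, so the cross-price elasticity of demand is 0.25.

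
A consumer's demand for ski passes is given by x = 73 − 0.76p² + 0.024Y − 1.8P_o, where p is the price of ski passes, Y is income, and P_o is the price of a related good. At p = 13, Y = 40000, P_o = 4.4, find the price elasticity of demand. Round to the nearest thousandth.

At the given point, x = 73 − 0.76(13)² + 0.024(40000) − 1.8(4.4) = 73 − 128.44 + 960 − 7.92 = 896.64.
∂x/∂p = −2·0.76·p = -19.76, so E_p = -19.76·(13/896.64) ≈ -0.286.
|E_p| < 1: demand is inelastic.

-0.286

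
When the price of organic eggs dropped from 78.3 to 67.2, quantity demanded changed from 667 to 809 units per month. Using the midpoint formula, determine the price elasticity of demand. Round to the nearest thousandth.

%ΔQ = (809 − 667)/[(667 + 809)/2] = 142/738 ≈ 0.1924.
%ΔP = (67.2 − 78.3)/[(78.3 + 67.2)/2] = -11.1/72.75 ≈ -0.1526.
Arc elasticity E = %ΔQ/%ΔP ≈ 0.1924/-0.1526 ≈ -1.261.
|E| > 1: demand is elastic over this range.

-1.261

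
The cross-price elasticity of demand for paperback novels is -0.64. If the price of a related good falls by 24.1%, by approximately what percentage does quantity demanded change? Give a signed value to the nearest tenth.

15.4

%ΔQ ≈ E × %ΔP_y = (-0.64) × (-24.1%) ≈ 15.4%.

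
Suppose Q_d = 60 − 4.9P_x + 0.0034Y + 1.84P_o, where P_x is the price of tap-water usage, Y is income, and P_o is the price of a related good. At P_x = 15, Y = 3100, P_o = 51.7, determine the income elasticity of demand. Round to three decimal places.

0.114

First evaluate Q_d: 60 − 4.9(15) + 0.0034(3100) + 1.84(51.7) = 60 − 73.5 + 10.54 + 95.128 = 92.168.
∂Q_d/∂Y = +0.0034, so E_I = 0.0034·(3100/92.168) ≈ 0.114.
E_I ∈ (0,1): normal good (necessity).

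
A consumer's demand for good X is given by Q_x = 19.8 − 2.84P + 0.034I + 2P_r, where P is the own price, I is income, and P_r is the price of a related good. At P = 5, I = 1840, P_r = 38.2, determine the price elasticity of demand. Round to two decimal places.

At the given point, Q_x = 19.8 − 2.84(5) + 0.034(1840) + 2(38.2) = 19.8 − 14.2 + 62.56 + 76.4 = 144.56.
∂Q_x/∂P = −2.84, so E_p = (−2.84)·(5/144.56) ≈ -0.10.
|E_p| < 1: demand is inelastic.

-0.10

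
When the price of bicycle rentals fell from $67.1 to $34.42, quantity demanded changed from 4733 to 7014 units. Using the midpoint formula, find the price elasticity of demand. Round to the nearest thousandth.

%Δq = (7014 − 4733)/[(4733 + 7014)/2] = 2281/5873.5 ≈ 0.3884.
%ΔP = (34.42 − 67.1)/[(67.1 + 34.42)/2] = -32.68/50.76 ≈ -0.6438.
Arc elasticity E = %Δq/%ΔP ≈ 0.3884/-0.6438 ≈ -0.603.
|E| < 1: demand is inelastic over this range.

-0.603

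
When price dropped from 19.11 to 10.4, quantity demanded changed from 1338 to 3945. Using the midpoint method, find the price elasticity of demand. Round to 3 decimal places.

-1.672

%ΔQ = (3945 − 1338)/[(1338 + 3945)/2] = 2607/2641.5 ≈ 0.9869.
%Δp = (10.4 − 19.11)/[(19.11 + 10.4)/2] = -8.71/14.755 ≈ -0.5903.
Arc elasticity E = %ΔQ/%Δp ≈ 0.9869/-0.5903 ≈ -1.672.
|E| > 1: demand is elastic over this range.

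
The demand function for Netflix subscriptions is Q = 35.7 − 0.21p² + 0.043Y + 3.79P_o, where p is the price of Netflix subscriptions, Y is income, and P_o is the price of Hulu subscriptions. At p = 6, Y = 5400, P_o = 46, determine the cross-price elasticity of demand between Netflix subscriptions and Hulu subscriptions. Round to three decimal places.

Evaluating quantity at (p, Y, P_o) gives Q = 35.7 − 0.21(6)² + 0.043(5400) + 3.79(46) = 35.7 − 7.56 + 232.2 + 174.34 = 434.68.
∂Q/∂P_o = +3.79, so E_xy = 3.79·(46/434.68) ≈ 0.401.
E_xy > 0: the goods are substitutes.

0.401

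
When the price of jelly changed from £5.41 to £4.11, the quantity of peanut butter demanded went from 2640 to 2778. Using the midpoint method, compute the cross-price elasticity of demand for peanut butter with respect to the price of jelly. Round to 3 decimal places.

%ΔQ_x = (2778 − 2640)/[(2640+2778)/2] = 138/2709 ≈ 0.0509.
%ΔP_y = (4.11 − 5.41)/[(5.41+4.11)/2] ≈ -0.2731.
E_xy = 0.0509/-0.2731 ≈ -0.187.
E_xy < 0, so peanut butter and jelly are complements.

-0.187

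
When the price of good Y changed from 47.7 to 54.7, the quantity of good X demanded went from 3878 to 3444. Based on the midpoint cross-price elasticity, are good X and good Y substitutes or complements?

complements

%ΔQ_x = (3444 − 3878)/[(3878+3444)/2] = -434/3661 ≈ -0.1185.
%ΔP_y = (54.7 − 47.7)/[(47.7+54.7)/2] ≈ 0.1367.
E_xy = -0.1185/0.1367 ≈ -0.867.
E_xy < 0, so the goods are complements.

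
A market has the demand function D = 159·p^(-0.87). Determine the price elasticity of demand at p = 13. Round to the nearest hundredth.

For a Cobb–Douglas (constant-elasticity) form D = A·p^α·…, the elasticity with respect to p equals the exponent α at every point.
Here the exponent on p is -0.87, so the price elasticity of demand is -0.87.

-0.87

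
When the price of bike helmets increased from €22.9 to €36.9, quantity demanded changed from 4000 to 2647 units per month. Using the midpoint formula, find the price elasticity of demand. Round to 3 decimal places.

%Δq = (2647 − 4000)/[(4000 + 2647)/2] = -1353/3323.5 ≈ -0.4071.
%ΔP = (36.9 − 22.9)/[(22.9 + 36.9)/2] = 14/29.9 ≈ 0.4682.
Arc elasticity E = %Δq/%ΔP ≈ -0.4071/0.4682 ≈ -0.869.
|E| < 1: demand is inelastic over this range.

-0.869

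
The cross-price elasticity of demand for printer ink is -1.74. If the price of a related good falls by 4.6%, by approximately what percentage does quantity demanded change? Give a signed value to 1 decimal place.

8.0

%ΔQ ≈ E × %ΔP_y = (-1.74) × (-4.6%) ≈ 8.0%.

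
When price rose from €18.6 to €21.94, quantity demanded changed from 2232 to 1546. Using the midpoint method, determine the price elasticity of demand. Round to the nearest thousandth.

%Δq = (1546 − 2232)/[(2232 + 1546)/2] = -686/1889 ≈ -0.3632.
%ΔP = (21.94 − 18.6)/[(18.6 + 21.94)/2] = 3.34/20.27 ≈ 0.1648.
Arc elasticity E = %Δq/%ΔP ≈ -0.3632/0.1648 ≈ -2.204.
|E| > 1: demand is elastic over this range.

-2.204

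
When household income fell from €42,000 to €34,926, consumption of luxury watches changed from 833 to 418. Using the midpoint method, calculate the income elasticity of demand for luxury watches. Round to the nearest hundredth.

3.61

%ΔQ = (418 − 833)/[(833+418)/2] = -415/625.5 ≈ -0.6635.
%ΔY = (34,926 − 42,000)/[(42,000+34,926)/2] = -7074/38463 ≈ -0.1839.
E_I = %ΔQ/%ΔY ≈ 3.61.
E_I > 1: normal good (luxury).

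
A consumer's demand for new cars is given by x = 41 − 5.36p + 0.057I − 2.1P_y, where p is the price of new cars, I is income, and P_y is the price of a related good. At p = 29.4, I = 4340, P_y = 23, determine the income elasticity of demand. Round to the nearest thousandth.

First evaluate x: 41 − 5.36(29.4) + 0.057(4340) − 2.1(23) = 41 − 157.584 + 247.38 − 48.3 = 82.496.
∂x/∂I = +0.057, so E_I = 0.057·(4340/82.496) ≈ 2.999.
E_I > 1: normal good (luxury).

2.999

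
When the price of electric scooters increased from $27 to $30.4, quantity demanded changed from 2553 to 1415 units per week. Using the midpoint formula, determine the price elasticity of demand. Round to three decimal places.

-4.842

%ΔQ = (1415 − 2553)/[(2553 + 1415)/2] = -1138/1984 ≈ -0.5736.
%ΔP = (30.4 − 27)/[(27 + 30.4)/2] = 3.4/28.7 ≈ 0.1185.
Arc elasticity E = %ΔQ/%ΔP ≈ -0.5736/0.1185 ≈ -4.842.
|E| > 1: demand is elastic over this range.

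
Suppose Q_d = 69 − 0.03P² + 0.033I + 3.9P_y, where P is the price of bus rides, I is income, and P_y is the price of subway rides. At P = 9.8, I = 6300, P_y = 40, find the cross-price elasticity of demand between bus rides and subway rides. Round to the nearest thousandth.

0.363

At the given point, Q_d = 69 − 0.03(9.8)² + 0.033(6300) + 3.9(40) = 69 − 2.8812 + 207.9 + 156 = 430.0188.
∂Q_d/∂P_y = +3.9, so E_xy = 3.9·(40/430.0188) ≈ 0.363.
E_xy > 0: the goods are substitutes.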